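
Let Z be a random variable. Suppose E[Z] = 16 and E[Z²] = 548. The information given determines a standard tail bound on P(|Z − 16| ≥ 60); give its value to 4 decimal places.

0.0811

The first two moments determine the variance, so Chebyshev's inequality is the sharpest standard bound available.
Var(Z) = E[Z²] − (E[Z])² = 548 − 256 = 292.
Chebyshev's inequality: P(|Z − μ| ≥ t) ≤ Var(Z)/t² = 292/3600 = 0.0811.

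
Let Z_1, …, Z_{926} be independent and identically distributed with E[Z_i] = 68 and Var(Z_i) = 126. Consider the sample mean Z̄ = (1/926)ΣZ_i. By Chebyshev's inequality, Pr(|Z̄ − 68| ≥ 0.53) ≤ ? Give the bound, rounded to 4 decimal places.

0.4844

Var(Z̄) = Var(Z_i)/n = 126/926 = 0.13607.
Chebyshev: Pr(|Z̄ − 68| ≥ 0.53) ≤ Var(Z̄)/(0.53)² = 126/(926·0.53²) = 0.4844.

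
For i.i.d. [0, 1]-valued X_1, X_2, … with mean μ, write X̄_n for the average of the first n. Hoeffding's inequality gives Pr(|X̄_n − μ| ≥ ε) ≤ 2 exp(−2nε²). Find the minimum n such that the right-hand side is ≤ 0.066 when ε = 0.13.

Require 2·exp(−2nε²) ≤ 0.066, i.e. 2nε² ≥ ln(2/0.066) = 3.411248.
So n ≥ 3.411248 / (2·0.13²) = 100.924.
The smallest integer n is 101.

101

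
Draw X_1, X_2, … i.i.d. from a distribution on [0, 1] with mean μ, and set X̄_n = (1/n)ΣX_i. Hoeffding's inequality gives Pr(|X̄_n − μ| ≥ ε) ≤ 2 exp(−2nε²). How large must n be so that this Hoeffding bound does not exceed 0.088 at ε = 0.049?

651

Require 2·exp(−2nε²) ≤ 0.088, i.e. 2nε² ≥ ln(2/0.088) = 3.123566.
So n ≥ 3.123566 / (2·0.049²) = 650.472.
The smallest integer n is 651.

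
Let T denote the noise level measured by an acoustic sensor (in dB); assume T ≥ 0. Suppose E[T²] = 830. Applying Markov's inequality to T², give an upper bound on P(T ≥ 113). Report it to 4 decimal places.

Since T ≥ 0, the event {T ≥ 113} is the same as {T² ≥ 12769}.
Markov's inequality applied to T² gives P(T² ≥ 12769) ≤ E[T²]/12769 = 830/12769 = 0.0650.

0.0650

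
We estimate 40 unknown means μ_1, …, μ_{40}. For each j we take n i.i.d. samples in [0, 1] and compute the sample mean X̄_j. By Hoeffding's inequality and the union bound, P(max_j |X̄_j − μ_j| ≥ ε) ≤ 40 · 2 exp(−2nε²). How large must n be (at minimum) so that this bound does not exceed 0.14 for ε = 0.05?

Need 2·40·exp(−2nε²) ≤ 0.14, i.e. exp(−2nε²) ≤ 0.14/80.
So 2nε² ≥ ln(80/0.14) = 6.348139.
Hence n ≥ 6.348139/(2·0.05²) = 1269.628.
The smallest integer n is 1270.

1270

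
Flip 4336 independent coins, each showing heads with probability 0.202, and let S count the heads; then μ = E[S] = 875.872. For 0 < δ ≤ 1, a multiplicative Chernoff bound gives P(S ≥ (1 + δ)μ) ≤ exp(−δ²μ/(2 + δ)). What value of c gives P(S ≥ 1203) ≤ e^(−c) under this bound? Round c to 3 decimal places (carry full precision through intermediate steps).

51.476

Write 1203 = (1 + δ)μ, so δ = 1203/875.872 − 1 = 0.3734884…
Then the exponent is δ²μ/(2 + δ) = (1203 − μ)² / (μ·(2 + δ)) = 51.476343.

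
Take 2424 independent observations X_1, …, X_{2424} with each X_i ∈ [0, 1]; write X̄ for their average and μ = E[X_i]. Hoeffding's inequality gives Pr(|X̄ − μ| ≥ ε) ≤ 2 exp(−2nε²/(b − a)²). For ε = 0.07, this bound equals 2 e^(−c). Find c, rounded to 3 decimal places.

23.755

c = 2nε²/(b − a)² = 2·2424·0.07² / 1² = 23.7552.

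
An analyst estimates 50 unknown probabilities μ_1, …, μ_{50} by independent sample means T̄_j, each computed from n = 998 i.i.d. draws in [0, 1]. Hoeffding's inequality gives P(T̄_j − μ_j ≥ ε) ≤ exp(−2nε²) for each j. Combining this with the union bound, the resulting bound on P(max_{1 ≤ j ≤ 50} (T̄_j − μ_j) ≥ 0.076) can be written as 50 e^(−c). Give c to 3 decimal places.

Union bound over the 50 events: P(max_{1 ≤ j ≤ 50} (T̄_j − μ_j) ≥ 0.076) ≤ 50·exp(−2nε²) = 50 exp(−2·998·0.076²).
So c = 2·998·0.076² = 11.5289.

11.529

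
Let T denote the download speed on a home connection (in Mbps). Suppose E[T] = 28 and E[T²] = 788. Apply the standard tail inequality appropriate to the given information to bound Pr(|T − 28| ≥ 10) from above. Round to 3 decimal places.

0.040

The first two moments determine the variance, so Chebyshev's inequality is the sharpest standard bound available.
Var(T) = E[T²] − (E[T])² = 788 − 784 = 4.
Chebyshev's inequality: Pr(|T − μ| ≥ t) ≤ Var(T)/t² = 4/100 = 0.0400.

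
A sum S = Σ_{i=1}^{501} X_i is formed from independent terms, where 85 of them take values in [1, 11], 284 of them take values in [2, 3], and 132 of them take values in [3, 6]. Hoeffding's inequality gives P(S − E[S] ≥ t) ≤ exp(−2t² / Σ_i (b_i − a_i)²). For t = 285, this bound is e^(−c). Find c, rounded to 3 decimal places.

16.291

Σ(b_i − a_i)² = 85·10² + 284·1² + 132·3² = 9972.
c = 2t² / 9972 = 2·285² / 9972 = 16.2906.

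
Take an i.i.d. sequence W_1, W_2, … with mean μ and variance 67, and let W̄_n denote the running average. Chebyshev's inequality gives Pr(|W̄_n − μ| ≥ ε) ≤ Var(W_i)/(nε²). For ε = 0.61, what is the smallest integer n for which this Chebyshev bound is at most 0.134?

1344

Require 67/(n·0.61²) ≤ 0.134, i.e. n ≥ 67/(0.134·0.61²) = 1343.725.
The smallest integer n is 1344.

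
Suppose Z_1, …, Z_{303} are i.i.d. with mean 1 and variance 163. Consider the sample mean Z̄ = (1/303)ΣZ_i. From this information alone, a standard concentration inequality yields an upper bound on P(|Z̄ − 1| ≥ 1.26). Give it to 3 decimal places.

0.339

With mean and variance of each term known, Chebyshev's inequality bounds the deviation of the sum (or sample mean).
Var(Z̄) = Var(Z_i)/n = 163/303 = 0.53795.
Chebyshev: P(|Z̄ − 1| ≥ 1.26) ≤ Var(Z̄)/(1.26)² = 163/(303·1.26²) = 0.3388.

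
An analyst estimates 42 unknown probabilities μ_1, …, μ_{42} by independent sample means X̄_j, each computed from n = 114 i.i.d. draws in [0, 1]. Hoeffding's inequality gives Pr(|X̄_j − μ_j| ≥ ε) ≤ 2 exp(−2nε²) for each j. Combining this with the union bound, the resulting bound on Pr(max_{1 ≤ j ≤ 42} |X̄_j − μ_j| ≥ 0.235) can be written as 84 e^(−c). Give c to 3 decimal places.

12.591

Union bound over the 42 events: Pr(max_{1 ≤ j ≤ 42} |X̄_j − μ_j| ≥ 0.235) ≤ 42·2·exp(−2nε²) = 84 exp(−2·114·0.235²).
So c = 2·114·0.235² = 12.5913.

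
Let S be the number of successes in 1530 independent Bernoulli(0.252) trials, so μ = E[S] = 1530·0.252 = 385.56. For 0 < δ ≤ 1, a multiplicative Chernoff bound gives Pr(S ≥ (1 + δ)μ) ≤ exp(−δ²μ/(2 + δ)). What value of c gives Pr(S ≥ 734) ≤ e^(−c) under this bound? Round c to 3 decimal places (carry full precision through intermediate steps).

Write 734 = (1 + δ)μ, so δ = 734/385.56 − 1 = 0.9037245…
Then the exponent is δ²μ/(2 + δ) = (734 − μ)² / (μ·(2 + δ)) = 108.444776.

108.445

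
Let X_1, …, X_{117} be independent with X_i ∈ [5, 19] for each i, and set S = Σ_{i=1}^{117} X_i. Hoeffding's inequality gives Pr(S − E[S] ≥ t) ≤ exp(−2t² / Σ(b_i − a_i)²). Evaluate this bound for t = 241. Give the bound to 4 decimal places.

0.0063

Σ(b_i − a_i)² = 117·(14)² = 22932.
Exponent = 2·241²/22932 = 5.0655.
Bound = exp(−5.0655) = 0.00631.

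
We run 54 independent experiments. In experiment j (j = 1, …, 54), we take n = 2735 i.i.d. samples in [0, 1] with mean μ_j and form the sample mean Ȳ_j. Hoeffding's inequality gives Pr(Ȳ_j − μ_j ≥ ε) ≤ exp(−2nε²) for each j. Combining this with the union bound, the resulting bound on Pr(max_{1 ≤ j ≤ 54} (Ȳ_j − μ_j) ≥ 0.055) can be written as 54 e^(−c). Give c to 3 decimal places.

Union bound over the 54 events: Pr(max_{1 ≤ j ≤ 54} (Ȳ_j − μ_j) ≥ 0.055) ≤ 54·exp(−2nε²) = 54 exp(−2·2735·0.055²).
So c = 2·2735·0.055² = 16.5467.

16.547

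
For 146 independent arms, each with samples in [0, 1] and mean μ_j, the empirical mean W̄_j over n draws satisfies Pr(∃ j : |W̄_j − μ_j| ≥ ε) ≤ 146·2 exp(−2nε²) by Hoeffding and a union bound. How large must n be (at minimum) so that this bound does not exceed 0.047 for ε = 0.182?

Need 2·146·exp(−2nε²) ≤ 0.047, i.e. exp(−2nε²) ≤ 0.047/292.
So 2nε² ≥ ln(292/0.047) = 8.734361.
Hence n ≥ 8.734361/(2·0.182²) = 131.843.
The smallest integer n is 132.

132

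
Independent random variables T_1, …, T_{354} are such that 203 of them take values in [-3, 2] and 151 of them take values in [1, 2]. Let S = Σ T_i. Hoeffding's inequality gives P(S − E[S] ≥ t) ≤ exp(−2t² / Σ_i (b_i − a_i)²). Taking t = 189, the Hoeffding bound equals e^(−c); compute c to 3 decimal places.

13.670

Σ(b_i − a_i)² = 203·5² + 151·1² = 5226.
c = 2t² / 5226 = 2·189² / 5226 = 13.6705.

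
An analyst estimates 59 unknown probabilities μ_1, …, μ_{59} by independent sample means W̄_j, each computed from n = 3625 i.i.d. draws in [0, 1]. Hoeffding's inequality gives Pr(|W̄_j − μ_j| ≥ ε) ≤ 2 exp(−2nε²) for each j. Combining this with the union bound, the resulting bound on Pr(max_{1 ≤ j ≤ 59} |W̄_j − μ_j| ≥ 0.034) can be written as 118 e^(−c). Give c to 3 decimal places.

Union bound over the 59 events: Pr(max_{1 ≤ j ≤ 59} |W̄_j − μ_j| ≥ 0.034) ≤ 59·2·exp(−2nε²) = 118 exp(−2·3625·0.034²).
So c = 2·3625·0.034² = 8.3810.

8.381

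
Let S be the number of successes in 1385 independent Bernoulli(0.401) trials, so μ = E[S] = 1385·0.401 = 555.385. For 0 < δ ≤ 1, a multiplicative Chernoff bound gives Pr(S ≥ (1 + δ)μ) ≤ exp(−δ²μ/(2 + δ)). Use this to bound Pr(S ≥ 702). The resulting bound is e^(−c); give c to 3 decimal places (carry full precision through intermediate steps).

17.096

Write 702 = (1 + δ)μ, so δ = 702/555.385 − 1 = 0.263988…
Then the exponent is δ²μ/(2 + δ) = (702 − μ)² / (μ·(2 + δ)) = 17.095765.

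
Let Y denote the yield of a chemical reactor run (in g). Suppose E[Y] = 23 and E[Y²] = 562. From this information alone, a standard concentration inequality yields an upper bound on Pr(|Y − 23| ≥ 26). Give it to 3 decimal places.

The first two moments determine the variance, so Chebyshev's inequality is the sharpest standard bound available.
Var(Y) = E[Y²] − (E[Y])² = 562 − 529 = 33.
Chebyshev's inequality: Pr(|Y − μ| ≥ t) ≤ Var(Y)/t² = 33/676 = 0.0488.

0.049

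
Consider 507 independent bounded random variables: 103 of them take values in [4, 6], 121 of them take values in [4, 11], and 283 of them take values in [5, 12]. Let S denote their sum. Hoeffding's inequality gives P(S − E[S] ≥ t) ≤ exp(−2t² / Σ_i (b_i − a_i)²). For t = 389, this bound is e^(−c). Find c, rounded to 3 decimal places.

Σ(b_i − a_i)² = 103·2² + 121·7² + 283·7² = 20208.
c = 2t² / 20208 = 2·389² / 20208 = 14.9763.

14.976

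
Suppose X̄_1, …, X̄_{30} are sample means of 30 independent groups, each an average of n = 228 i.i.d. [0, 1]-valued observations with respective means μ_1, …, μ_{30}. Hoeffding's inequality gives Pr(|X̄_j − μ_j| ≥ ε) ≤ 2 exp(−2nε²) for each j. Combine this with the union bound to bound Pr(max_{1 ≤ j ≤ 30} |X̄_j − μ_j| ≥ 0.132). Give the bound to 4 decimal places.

0.0213

Per-experiment Hoeffding bound: 2·exp(−2·228·0.132²) = 2·exp(−7.94534) = 0.00070862.
Union bound over 30 events: 30·0.00070862 = 0.02126.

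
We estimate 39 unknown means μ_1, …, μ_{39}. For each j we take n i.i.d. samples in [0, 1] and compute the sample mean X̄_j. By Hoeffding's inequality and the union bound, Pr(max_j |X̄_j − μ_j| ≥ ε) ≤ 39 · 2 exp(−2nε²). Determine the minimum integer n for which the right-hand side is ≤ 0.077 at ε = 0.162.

132

Need 2·39·exp(−2nε²) ≤ 0.077, i.e. exp(−2nε²) ≤ 0.077/78.
So 2nε² ≥ ln(78/0.077) = 6.920659.
Hence n ≥ 6.920659/(2·0.162²) = 131.852.
The smallest integer n is 132.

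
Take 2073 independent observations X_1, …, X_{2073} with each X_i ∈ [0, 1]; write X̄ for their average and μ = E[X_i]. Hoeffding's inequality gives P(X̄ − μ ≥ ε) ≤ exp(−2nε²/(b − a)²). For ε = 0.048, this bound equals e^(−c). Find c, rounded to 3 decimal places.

c = 2nε²/(b − a)² = 2·2073·0.048² / 1² = 9.5524.

9.552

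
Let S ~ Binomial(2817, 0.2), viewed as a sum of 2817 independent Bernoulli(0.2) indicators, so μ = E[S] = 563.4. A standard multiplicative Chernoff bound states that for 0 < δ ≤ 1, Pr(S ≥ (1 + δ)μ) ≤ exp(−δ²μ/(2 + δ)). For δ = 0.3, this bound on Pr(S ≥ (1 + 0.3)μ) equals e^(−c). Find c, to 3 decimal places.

22.046

c = δ²μ/(2 + δ) = 0.3²·563.4/(2 + 0.3) = 22.0461.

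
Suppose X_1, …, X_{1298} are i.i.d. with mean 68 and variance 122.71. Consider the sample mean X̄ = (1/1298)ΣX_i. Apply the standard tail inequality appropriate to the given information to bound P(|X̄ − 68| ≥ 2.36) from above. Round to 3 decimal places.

With mean and variance of each term known, Chebyshev's inequality bounds the deviation of the sum (or sample mean).
Var(X̄) = Var(X_i)/n = 122.71/1298 = 0.094538.
Chebyshev: P(|X̄ − 68| ≥ 2.36) ≤ Var(X̄)/(2.36)² = 122.71/(1298·2.36²) = 0.0170.

0.017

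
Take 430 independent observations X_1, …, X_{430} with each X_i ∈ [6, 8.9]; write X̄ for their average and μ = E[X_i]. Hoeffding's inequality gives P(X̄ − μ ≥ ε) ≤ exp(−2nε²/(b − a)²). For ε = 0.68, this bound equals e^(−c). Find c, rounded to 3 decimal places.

c = 2nε²/(b − a)² = 2·430·0.68² / 2.9² = 47.2847.

47.285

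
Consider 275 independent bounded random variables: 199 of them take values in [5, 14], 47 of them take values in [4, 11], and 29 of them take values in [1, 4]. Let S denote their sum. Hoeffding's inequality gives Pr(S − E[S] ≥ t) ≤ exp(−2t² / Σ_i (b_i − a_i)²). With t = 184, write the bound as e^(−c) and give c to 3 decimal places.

Σ(b_i − a_i)² = 199·9² + 47·7² + 29·3² = 18683.
c = 2t² / 18683 = 2·184² / 18683 = 3.6243.

3.624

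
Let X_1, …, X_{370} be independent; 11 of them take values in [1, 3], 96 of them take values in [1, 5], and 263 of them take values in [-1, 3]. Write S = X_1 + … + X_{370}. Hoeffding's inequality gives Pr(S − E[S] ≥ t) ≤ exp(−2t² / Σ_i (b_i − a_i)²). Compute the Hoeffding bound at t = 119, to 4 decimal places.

Σ(b_i − a_i)² = 11·2² + 96·4² + 263·4² = 5788.
Exponent = 2·119² / 5788 = 4.89323.
Bound = exp(−4.89323) = 0.00750.

0.0075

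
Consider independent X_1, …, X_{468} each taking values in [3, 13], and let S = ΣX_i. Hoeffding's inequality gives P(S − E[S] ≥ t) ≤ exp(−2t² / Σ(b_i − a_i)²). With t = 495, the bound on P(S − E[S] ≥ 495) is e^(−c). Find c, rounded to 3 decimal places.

Σ(b_i − a_i)² = 468·(10)² = 46800.
c = 2t²/46800 = 2·495²/46800 = 10.4712.

10.471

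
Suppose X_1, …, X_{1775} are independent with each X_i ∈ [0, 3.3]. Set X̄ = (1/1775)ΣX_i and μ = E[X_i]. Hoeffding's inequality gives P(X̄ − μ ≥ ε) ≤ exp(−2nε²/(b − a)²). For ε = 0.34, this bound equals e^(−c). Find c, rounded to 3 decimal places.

c = 2nε²/(b − a)² = 2·1775·0.34² / 3.3² = 37.6841.

37.684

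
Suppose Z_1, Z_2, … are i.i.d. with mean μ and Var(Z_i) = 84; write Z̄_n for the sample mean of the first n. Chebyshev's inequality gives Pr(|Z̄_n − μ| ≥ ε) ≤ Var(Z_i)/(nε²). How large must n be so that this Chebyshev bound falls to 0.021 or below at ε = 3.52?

Require 84/(n·3.52²) ≤ 0.021, i.e. n ≥ 84/(0.021·3.52²) = 322.831.
The smallest integer n is 323.

323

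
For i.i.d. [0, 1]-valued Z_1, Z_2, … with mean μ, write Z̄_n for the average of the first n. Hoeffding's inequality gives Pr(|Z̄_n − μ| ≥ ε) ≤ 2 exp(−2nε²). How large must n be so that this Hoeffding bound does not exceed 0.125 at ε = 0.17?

48

Require 2·exp(−2nε²) ≤ 0.125, i.e. 2nε² ≥ ln(2/0.125) = 2.772589.
So n ≥ 2.772589 / (2·0.17²) = 47.969.
The smallest integer n is 48.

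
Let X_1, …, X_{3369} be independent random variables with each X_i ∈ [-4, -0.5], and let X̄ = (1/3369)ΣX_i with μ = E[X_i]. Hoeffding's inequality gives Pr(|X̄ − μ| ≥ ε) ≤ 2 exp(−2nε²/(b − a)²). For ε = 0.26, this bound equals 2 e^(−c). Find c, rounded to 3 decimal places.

37.183

c = 2nε²/(b − a)² = 2·3369·0.26² / 3.5² = 37.1828.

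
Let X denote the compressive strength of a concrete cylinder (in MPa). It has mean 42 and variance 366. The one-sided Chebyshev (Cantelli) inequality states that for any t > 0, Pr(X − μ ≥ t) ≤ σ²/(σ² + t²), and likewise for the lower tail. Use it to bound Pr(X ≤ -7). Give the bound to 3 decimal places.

0.132

Here σ² = 366 and t = 49, so σ² + t² = 2767.
Cantelli's bound: 366/2767 = 0.1323.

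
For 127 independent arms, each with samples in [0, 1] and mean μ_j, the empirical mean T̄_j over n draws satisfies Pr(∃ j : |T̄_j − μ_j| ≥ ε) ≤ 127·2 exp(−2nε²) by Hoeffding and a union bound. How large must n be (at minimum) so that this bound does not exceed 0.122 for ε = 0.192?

104

Need 2·127·exp(−2nε²) ≤ 0.122, i.e. exp(−2nε²) ≤ 0.122/254.
So 2nε² ≥ ln(254/0.122) = 7.641069.
Hence n ≥ 7.641069/(2·0.192²) = 103.639.
The smallest integer n is 104.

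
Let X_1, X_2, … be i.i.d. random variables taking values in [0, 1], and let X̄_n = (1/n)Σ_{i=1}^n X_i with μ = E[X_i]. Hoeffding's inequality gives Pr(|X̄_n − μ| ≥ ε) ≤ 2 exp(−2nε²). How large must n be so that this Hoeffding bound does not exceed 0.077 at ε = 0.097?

Require 2·exp(−2nε²) ≤ 0.077, i.e. 2nε² ≥ ln(2/0.077) = 3.257097.
So n ≥ 3.257097 / (2·0.097²) = 173.084.
The smallest integer n is 174.

174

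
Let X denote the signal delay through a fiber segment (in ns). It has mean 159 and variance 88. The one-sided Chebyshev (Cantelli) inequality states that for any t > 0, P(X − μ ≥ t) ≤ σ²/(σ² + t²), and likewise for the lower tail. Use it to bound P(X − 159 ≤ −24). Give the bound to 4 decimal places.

0.1325

Here σ² = 88 and t = 24, so σ² + t² = 664.
Cantelli's bound: 88/664 = 0.1325.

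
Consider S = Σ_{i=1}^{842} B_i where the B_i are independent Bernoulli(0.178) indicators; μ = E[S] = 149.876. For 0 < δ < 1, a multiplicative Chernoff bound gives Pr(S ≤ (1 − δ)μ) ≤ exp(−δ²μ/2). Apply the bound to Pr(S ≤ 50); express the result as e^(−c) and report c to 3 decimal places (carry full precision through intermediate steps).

Write 50 = (1 − δ)μ, so δ = 1 − 50/149.876 = 0.6663909…
Then the exponent is δ²μ/2 = (μ − 50)²/(2μ) = 33.278228.

33.278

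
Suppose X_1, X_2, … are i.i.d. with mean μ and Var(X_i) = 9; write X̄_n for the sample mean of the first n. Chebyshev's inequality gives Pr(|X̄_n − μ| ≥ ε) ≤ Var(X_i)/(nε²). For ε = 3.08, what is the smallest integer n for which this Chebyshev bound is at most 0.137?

7

Require 9/(n·3.08²) ≤ 0.137, i.e. n ≥ 9/(0.137·3.08²) = 6.925.
The smallest integer n is 7.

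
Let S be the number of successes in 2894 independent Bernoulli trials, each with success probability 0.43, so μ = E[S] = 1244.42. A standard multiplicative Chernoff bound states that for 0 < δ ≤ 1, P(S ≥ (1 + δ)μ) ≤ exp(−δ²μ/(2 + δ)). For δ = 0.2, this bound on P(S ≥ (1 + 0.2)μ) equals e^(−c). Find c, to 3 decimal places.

22.626

c = δ²μ/(2 + δ) = 0.2²·1244.42/(2 + 0.2) = 22.6258.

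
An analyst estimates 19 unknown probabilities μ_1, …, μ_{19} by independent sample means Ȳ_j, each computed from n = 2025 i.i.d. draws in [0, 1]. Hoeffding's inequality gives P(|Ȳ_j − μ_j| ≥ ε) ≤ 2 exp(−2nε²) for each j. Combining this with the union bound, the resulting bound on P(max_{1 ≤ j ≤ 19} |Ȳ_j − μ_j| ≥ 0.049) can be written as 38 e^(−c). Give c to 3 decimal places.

9.724

Union bound over the 19 events: P(max_{1 ≤ j ≤ 19} |Ȳ_j − μ_j| ≥ 0.049) ≤ 19·2·exp(−2nε²) = 38 exp(−2·2025·0.049²).
So c = 2·2025·0.049² = 9.7241.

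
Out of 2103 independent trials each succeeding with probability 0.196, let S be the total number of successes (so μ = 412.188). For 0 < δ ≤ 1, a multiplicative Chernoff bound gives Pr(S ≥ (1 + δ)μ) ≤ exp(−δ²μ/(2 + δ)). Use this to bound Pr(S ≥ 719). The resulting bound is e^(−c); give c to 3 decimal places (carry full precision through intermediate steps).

83.217

Write 719 = (1 + δ)μ, so δ = 719/412.188 − 1 = 0.7443497…
Then the exponent is δ²μ/(2 + δ) = (719 − μ)² / (μ·(2 + δ)) = 83.216586.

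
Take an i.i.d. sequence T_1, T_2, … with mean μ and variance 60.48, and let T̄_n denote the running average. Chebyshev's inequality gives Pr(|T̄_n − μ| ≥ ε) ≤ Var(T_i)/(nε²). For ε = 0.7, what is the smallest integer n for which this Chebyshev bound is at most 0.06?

2058

Require 60.48/(n·0.7²) ≤ 0.06, i.e. n ≥ 60.48/(0.06·0.7²) = 2057.143.
The smallest integer n is 2058.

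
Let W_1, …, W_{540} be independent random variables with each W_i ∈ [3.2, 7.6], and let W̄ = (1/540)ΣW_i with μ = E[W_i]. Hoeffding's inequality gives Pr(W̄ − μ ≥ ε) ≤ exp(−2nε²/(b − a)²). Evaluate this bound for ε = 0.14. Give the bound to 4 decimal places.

0.3351

Exponent: 2nε²/(b − a)² = 2·540·0.14² / 4.4² = 1.09339.
Bound = exp(−1.09339) = 0.33508.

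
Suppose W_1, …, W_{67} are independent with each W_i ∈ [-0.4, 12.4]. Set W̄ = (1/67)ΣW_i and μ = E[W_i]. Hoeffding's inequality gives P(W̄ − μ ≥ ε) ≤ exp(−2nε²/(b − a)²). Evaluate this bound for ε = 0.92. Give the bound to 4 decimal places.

0.5005

Exponent: 2nε²/(b − a)² = 2·67·0.92² / 12.8² = 0.69225.
Bound = exp(−0.69225) = 0.50045.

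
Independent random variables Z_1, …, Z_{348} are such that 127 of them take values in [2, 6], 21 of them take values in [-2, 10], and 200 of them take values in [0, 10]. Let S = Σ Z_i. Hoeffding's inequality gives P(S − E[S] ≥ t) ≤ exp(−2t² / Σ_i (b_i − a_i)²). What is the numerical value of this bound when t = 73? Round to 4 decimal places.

Σ(b_i − a_i)² = 127·4² + 21·12² + 200·10² = 25056.
Exponent = 2·73² / 25056 = 0.42537.
Bound = exp(−0.42537) = 0.65353.

0.6535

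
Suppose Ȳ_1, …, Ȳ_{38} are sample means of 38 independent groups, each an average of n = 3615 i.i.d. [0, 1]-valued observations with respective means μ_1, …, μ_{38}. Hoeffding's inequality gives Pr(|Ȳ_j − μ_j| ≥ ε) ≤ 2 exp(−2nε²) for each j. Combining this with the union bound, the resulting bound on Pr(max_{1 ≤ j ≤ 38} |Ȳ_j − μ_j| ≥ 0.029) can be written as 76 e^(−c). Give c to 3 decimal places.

Union bound over the 38 events: Pr(max_{1 ≤ j ≤ 38} |Ȳ_j − μ_j| ≥ 0.029) ≤ 38·2·exp(−2nε²) = 76 exp(−2·3615·0.029²).
So c = 2·3615·0.029² = 6.0804.

6.080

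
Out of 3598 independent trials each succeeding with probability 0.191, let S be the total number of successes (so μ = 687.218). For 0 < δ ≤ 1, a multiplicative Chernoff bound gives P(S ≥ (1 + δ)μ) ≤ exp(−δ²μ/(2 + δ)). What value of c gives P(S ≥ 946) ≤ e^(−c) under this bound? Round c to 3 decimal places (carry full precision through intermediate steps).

41.004

Write 946 = (1 + δ)μ, so δ = 946/687.218 − 1 = 0.3765646…
Then the exponent is δ²μ/(2 + δ) = (946 − μ)² / (μ·(2 + δ)) = 41.003787.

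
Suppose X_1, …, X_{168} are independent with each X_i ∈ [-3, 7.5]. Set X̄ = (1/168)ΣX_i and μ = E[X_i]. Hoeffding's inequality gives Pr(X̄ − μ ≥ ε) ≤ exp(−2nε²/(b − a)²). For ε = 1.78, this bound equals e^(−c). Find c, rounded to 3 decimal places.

9.656

c = 2nε²/(b − a)² = 2·168·1.78² / 10.5² = 9.6561.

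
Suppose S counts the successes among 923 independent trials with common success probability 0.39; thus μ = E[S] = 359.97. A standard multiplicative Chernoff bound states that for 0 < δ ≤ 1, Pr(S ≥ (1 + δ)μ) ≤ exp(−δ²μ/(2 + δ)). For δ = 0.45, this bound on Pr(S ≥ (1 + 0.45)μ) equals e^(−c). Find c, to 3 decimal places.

29.753

c = δ²μ/(2 + δ) = 0.45²·359.97/(2 + 0.45) = 29.7526.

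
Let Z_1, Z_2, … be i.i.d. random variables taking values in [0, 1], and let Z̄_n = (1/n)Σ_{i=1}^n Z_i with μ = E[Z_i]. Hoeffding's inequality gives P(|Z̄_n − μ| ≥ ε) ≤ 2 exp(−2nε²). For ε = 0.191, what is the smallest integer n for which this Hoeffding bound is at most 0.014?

69

Require 2·exp(−2nε²) ≤ 0.014, i.e. 2nε² ≥ ln(2/0.014) = 4.961845.
So n ≥ 4.961845 / (2·0.191²) = 68.006.
The smallest integer n is 69.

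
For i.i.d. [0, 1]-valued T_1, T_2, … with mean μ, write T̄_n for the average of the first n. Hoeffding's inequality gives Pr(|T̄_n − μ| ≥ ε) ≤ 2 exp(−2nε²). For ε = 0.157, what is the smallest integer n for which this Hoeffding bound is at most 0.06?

Require 2·exp(−2nε²) ≤ 0.06, i.e. 2nε² ≥ ln(2/0.06) = 3.506558.
So n ≥ 3.506558 / (2·0.157²) = 71.130.
The smallest integer n is 72.

72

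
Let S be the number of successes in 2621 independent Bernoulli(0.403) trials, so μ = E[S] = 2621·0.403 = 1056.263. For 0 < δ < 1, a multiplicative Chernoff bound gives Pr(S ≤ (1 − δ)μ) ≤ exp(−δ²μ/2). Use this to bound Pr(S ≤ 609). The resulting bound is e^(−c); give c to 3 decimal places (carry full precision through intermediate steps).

Write 609 = (1 − δ)μ, so δ = 1 − 609/1056.263 = 0.423439…
Then the exponent is δ²μ/2 = (μ − 609)²/(2μ) = 94.694310.

94.694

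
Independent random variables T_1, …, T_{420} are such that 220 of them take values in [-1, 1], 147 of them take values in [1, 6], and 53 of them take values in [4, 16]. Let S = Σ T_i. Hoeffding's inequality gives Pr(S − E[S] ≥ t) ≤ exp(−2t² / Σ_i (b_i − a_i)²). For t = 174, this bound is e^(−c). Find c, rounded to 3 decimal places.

4.969

Σ(b_i − a_i)² = 220·2² + 147·5² + 53·12² = 12187.
c = 2t² / 12187 = 2·174² / 12187 = 4.9686.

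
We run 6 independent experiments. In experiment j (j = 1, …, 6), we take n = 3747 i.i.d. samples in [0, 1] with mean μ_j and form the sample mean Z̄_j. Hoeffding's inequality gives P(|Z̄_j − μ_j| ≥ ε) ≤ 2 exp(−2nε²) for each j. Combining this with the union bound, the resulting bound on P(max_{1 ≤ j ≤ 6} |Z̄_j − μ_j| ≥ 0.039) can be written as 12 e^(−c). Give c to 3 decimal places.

11.398

Union bound over the 6 events: P(max_{1 ≤ j ≤ 6} |Z̄_j − μ_j| ≥ 0.039) ≤ 6·2·exp(−2nε²) = 12 exp(−2·3747·0.039²).
So c = 2·3747·0.039² = 11.3984.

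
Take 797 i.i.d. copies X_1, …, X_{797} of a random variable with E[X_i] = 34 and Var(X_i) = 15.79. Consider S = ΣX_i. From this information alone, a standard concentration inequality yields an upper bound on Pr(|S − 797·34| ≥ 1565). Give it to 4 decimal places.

0.0051

With mean and variance of each term known, Chebyshev's inequality bounds the deviation of the sum (or sample mean).
Var(S) = n·Var(X_i) = 797·15.79 = 12584.63.
Chebyshev: Pr(|S − 797·34| ≥ 1565) ≤ Var(S)/1565² = 12584.63/2449225 = 0.0051.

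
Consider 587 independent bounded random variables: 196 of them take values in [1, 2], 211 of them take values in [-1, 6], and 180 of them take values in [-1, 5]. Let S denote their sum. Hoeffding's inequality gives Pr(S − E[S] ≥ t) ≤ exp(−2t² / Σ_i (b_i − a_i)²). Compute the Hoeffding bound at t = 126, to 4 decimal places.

0.1547

Σ(b_i − a_i)² = 196·1² + 211·7² + 180·6² = 17015.
Exponent = 2·126² / 17015 = 1.86612.
Bound = exp(−1.86612) = 0.15472.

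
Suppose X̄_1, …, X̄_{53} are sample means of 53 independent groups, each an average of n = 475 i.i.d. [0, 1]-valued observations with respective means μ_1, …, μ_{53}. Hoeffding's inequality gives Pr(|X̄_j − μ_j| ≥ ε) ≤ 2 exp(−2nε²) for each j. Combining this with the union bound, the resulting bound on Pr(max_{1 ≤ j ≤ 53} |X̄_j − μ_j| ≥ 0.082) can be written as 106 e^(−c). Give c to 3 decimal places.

6.388

Union bound over the 53 events: Pr(max_{1 ≤ j ≤ 53} |X̄_j − μ_j| ≥ 0.082) ≤ 53·2·exp(−2nε²) = 106 exp(−2·475·0.082²).
So c = 2·475·0.082² = 6.3878.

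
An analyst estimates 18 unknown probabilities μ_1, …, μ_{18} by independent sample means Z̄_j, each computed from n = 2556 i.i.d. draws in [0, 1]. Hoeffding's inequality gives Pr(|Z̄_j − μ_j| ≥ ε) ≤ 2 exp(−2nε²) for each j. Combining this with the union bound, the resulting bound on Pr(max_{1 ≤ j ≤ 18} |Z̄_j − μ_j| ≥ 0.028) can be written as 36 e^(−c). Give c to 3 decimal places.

4.008

Union bound over the 18 events: Pr(max_{1 ≤ j ≤ 18} |Z̄_j − μ_j| ≥ 0.028) ≤ 18·2·exp(−2nε²) = 36 exp(−2·2556·0.028²).
So c = 2·2556·0.028² = 4.0078.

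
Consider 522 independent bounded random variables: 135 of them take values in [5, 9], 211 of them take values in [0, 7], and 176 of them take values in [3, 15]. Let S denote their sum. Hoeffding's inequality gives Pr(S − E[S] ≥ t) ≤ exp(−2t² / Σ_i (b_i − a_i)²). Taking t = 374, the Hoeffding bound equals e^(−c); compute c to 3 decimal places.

7.392

Σ(b_i − a_i)² = 135·4² + 211·7² + 176·12² = 37843.
c = 2t² / 37843 = 2·374² / 37843 = 7.3924.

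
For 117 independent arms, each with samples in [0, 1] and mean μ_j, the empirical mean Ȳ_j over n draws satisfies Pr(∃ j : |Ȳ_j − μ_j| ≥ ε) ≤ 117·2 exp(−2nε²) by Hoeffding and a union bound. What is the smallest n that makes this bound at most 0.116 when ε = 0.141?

Need 2·117·exp(−2nε²) ≤ 0.116, i.e. exp(−2nε²) ≤ 0.116/234.
So 2nε² ≥ ln(234/0.116) = 7.609486.
Hence n ≥ 7.609486/(2·0.141²) = 191.376.
The smallest integer n is 192.

192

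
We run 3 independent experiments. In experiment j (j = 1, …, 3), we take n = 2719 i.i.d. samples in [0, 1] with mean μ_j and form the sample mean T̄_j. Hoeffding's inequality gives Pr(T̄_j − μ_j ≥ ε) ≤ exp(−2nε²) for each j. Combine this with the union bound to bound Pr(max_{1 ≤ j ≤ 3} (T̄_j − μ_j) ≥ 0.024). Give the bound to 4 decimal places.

Per-experiment Hoeffding bound: exp(−2·2719·0.024²) = exp(−3.13229) = 0.043618.
Union bound over 3 events: 3·0.043618 = 0.13085.

0.1309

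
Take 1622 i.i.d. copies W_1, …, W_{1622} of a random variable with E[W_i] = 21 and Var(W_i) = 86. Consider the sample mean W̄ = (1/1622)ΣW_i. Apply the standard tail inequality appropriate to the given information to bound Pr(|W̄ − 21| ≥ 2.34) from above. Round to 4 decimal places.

0.0097

With mean and variance of each term known, Chebyshev's inequality bounds the deviation of the sum (or sample mean).
Var(W̄) = Var(W_i)/n = 86/1622 = 0.053021.
Chebyshev: Pr(|W̄ − 21| ≥ 2.34) ≤ Var(W̄)/(2.34)² = 86/(1622·2.34²) = 0.0097.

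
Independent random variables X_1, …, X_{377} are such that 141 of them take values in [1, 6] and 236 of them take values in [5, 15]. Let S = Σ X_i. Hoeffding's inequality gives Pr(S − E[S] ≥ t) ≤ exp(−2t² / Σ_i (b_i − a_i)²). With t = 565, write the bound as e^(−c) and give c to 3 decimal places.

23.537

Σ(b_i − a_i)² = 141·5² + 236·10² = 27125.
c = 2t² / 27125 = 2·565² / 27125 = 23.5373.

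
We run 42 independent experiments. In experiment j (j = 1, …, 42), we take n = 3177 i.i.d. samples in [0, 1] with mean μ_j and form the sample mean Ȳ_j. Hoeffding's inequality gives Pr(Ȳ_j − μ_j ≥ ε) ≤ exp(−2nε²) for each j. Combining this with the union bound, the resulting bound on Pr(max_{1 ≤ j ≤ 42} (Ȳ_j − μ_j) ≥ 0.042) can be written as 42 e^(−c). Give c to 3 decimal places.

Union bound over the 42 events: Pr(max_{1 ≤ j ≤ 42} (Ȳ_j − μ_j) ≥ 0.042) ≤ 42·exp(−2nε²) = 42 exp(−2·3177·0.042²).
So c = 2·3177·0.042² = 11.2085.

11.208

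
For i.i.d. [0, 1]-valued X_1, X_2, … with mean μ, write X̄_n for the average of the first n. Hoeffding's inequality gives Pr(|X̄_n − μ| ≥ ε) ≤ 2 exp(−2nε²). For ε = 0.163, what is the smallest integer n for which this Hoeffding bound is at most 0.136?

Require 2·exp(−2nε²) ≤ 0.136, i.e. 2nε² ≥ ln(2/0.136) = 2.688248.
So n ≥ 2.688248 / (2·0.163²) = 50.590.
The smallest integer n is 51.

51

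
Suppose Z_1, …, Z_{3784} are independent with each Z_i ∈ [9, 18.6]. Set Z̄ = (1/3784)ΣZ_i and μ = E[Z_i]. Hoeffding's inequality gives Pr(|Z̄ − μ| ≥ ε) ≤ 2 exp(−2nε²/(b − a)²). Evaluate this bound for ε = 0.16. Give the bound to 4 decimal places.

0.2444

Exponent: 2nε²/(b − a)² = 2·3784·0.16² / 9.6² = 2.10222.
Bound = 2·exp(−2.10222) = 0.24437.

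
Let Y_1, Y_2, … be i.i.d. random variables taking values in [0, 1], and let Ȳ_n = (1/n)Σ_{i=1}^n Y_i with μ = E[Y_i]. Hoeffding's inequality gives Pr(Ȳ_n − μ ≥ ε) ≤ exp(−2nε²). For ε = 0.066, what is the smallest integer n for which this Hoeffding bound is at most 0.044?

Require exp(−2nε²) ≤ 0.044, i.e. 2nε² ≥ ln(1/0.044) = 3.123566.
So n ≥ 3.123566 / (2·0.066²) = 358.536.
The smallest integer n is 359.

359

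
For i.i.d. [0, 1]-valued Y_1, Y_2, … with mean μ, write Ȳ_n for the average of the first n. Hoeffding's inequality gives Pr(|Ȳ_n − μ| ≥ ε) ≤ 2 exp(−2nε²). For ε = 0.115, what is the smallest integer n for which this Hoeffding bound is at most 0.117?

108

Require 2·exp(−2nε²) ≤ 0.117, i.e. 2nε² ≥ ln(2/0.117) = 2.838729.
So n ≥ 2.838729 / (2·0.115²) = 107.324.
The smallest integer n is 108.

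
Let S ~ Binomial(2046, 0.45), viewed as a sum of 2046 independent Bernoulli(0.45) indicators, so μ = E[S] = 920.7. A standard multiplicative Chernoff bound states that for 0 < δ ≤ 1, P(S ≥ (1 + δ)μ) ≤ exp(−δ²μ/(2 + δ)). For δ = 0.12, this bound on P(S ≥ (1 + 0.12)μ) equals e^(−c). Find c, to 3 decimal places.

6.254

c = δ²μ/(2 + δ) = 0.12²·920.7/(2 + 0.12) = 6.2538.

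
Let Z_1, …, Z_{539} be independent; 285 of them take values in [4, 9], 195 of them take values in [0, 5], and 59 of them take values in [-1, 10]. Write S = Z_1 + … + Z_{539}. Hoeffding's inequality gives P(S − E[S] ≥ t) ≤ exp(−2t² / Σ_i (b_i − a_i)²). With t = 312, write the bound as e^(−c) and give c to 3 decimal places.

10.172

Σ(b_i − a_i)² = 285·5² + 195·5² + 59·11² = 19139.
c = 2t² / 19139 = 2·312² / 19139 = 10.1723.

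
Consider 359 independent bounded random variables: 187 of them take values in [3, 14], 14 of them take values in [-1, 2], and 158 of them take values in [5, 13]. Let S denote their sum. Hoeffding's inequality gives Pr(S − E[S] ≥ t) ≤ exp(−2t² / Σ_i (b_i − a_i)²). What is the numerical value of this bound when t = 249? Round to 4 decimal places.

Σ(b_i − a_i)² = 187·11² + 14·3² + 158·8² = 32865.
Exponent = 2·249² / 32865 = 3.77307.
Bound = exp(−3.77307) = 0.02298.

0.0230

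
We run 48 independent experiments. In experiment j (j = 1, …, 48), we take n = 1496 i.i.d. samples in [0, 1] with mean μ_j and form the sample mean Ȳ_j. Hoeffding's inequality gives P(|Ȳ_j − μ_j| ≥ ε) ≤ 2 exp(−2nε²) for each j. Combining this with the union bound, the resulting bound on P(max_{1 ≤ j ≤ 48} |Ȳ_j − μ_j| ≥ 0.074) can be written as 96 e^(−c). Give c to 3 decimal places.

16.384

Union bound over the 48 events: P(max_{1 ≤ j ≤ 48} |Ȳ_j − μ_j| ≥ 0.074) ≤ 48·2·exp(−2nε²) = 96 exp(−2·1496·0.074²).
So c = 2·1496·0.074² = 16.3842.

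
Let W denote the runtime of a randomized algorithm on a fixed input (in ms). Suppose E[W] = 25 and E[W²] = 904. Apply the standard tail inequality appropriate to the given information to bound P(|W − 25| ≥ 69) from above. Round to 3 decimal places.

The first two moments determine the variance, so Chebyshev's inequality is the sharpest standard bound available.
Var(W) = E[W²] − (E[W])² = 904 − 625 = 279.
Chebyshev's inequality: P(|W − μ| ≥ t) ≤ Var(W)/t² = 279/4761 = 0.0586.

0.059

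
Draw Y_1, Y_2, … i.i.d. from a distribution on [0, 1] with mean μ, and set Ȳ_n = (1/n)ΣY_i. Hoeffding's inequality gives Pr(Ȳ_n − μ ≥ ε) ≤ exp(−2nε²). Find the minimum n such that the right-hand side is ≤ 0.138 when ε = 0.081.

151

Require exp(−2nε²) ≤ 0.138, i.e. 2nε² ≥ ln(1/0.138) = 1.980502.
So n ≥ 1.980502 / (2·0.081²) = 150.930.
The smallest integer n is 151.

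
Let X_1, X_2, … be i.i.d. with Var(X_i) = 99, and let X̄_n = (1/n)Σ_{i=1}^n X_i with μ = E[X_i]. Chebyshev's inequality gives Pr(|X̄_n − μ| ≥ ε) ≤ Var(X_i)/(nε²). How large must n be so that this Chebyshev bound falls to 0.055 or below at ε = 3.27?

Require 99/(n·3.27²) ≤ 0.055, i.e. n ≥ 99/(0.055·3.27²) = 168.336.
The smallest integer n is 169.

169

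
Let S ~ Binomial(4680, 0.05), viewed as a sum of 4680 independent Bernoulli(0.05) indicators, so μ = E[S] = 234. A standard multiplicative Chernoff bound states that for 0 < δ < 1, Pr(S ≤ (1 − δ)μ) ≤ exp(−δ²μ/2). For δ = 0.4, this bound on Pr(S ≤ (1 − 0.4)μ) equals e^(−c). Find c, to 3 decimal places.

c = δ²μ/2 = 0.4²·234/2 = 18.7200.

18.720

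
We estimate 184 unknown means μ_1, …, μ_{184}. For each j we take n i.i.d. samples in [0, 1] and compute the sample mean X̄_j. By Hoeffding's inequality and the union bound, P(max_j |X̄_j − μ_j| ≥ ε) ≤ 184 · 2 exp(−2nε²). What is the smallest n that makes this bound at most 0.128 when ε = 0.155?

Need 2·184·exp(−2nε²) ≤ 0.128, i.e. exp(−2nε²) ≤ 0.128/368.
So 2nε² ≥ ln(368/0.128) = 7.963808.
Hence n ≥ 7.963808/(2·0.155²) = 165.740.
The smallest integer n is 166.

166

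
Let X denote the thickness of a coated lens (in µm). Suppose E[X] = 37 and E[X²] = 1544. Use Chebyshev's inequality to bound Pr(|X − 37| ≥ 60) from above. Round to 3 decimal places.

Var(X) = E[X²] − (E[X])² = 1544 − 1369 = 175.
Chebyshev's inequality: Pr(|X − μ| ≥ t) ≤ Var(X)/t² = 175/3600 = 0.0486.

0.049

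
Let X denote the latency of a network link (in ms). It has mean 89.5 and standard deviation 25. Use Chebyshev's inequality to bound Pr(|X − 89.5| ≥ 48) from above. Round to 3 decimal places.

Chebyshev: Pr(|X − μ| ≥ t) ≤ Var(X)/t².
Var(X) = σ² = 25² = 625.
Bound = 625 / 2304 = 0.2713.

0.271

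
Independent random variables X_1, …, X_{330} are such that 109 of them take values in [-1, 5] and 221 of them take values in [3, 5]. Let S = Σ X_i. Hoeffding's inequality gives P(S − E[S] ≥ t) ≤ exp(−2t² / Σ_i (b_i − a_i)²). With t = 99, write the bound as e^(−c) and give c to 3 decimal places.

Σ(b_i − a_i)² = 109·6² + 221·2² = 4808.
c = 2t² / 4808 = 2·99² / 4808 = 4.0770.

4.077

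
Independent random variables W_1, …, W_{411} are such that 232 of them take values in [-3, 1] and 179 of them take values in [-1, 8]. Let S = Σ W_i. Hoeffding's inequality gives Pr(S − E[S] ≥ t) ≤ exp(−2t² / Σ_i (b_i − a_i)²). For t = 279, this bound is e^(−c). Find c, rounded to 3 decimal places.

Σ(b_i − a_i)² = 232·4² + 179·9² = 18211.
c = 2t² / 18211 = 2·279² / 18211 = 8.5488.

8.549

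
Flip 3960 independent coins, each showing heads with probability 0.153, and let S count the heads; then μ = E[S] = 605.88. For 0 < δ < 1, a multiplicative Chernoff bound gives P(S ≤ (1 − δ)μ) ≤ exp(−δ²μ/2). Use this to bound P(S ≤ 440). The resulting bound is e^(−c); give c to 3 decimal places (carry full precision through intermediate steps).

Write 440 = (1 − δ)μ, so δ = 1 − 440/605.88 = 0.2737836…
Then the exponent is δ²μ/2 = (μ − 440)²/(2μ) = 22.707611.

22.708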